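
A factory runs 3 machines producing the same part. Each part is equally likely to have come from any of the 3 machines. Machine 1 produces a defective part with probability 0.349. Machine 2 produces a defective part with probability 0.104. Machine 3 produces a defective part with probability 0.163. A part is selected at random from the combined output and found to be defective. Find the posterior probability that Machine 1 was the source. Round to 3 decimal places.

P(defective|M1) = 0.349; P(defective|M2) = 0.104; P(defective|M3) = 0.163.
Prior × likelihood for each source: 0.333333·0.349=0.1163, 0.333333·0.104=0.03467, 0.333333·0.163=0.05433. Summing gives P(defective) = 0.20533.
P(Machine 1 | defective) = 0.1163 / 0.20533 = 0.567.

Posterior probability ≈ 0.567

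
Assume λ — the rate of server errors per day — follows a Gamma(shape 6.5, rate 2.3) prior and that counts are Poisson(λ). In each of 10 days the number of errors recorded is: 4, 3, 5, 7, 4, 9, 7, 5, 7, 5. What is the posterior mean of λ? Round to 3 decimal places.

Total count ∑xᵢ = 56 over n = 10 days.
Gamma is conjugate to the Poisson likelihood: posterior is Gamma(shape = 6.5+56 = 62.5, rate = 2.3+10 = 12.3).
E[λ | data] = 62.5/12.3 = 5.081.

Posterior mean ≈ 5.081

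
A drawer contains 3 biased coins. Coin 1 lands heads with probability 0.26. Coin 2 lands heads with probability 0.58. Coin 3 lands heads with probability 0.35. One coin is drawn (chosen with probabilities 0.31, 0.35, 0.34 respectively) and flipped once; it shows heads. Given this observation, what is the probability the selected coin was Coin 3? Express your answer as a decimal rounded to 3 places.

Tabulate prior·likelihood by source: [1] prior 0.31, lik 0.26, product 0.08060; [2] prior 0.35, lik 0.58, product 0.2030; [3] prior 0.34, lik 0.35, product 0.1190.
Normalizing constant = 0.40260; the posterior for Coin 3 is its product over the sum, 0.1190/0.40260 = 0.296.

Posterior probability ≈ 0.296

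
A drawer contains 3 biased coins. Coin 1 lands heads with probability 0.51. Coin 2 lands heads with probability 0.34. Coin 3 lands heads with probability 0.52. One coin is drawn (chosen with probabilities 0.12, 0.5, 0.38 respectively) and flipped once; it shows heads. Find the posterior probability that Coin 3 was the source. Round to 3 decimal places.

Tabulate prior·likelihood by source: [1] prior 0.12, lik 0.51, product 0.06120; [2] prior 0.5, lik 0.34, product 0.1700; [3] prior 0.38, lik 0.52, product 0.1976.
Normalizing constant = 0.42880; the posterior for Coin 3 is its product over the sum, 0.1976/0.42880 = 0.461.

Posterior probability ≈ 0.461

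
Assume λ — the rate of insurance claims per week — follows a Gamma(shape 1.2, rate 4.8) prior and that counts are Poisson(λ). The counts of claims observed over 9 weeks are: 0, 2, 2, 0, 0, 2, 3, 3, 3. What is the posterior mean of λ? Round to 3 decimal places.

The Poisson likelihood adds the total count to the shape and the number of exposure periods to the rate. Here ∑xᵢ = 15 and n = 9, so shape 1.2→16.2 and rate 4.8→13.8.
E[λ | data] = 16.2/13.8 = 1.174.

Posterior mean ≈ 1.174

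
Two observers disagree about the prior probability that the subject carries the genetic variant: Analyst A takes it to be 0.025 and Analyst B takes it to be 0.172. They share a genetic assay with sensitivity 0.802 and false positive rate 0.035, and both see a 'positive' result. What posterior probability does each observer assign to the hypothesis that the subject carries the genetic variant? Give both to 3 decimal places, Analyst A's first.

Analyst A: 0.370; Analyst B: 0.826

The likelihood ratio for a 'positive' result is 0.802/0.035 = 22.914.
Analyst A: prior odds 0.025/0.975 = 0.025641; posterior odds 0.58755; posterior probability 0.370.
Analyst B: prior odds 0.172/0.828 = 0.20773; posterior odds 4.7600; posterior probability 0.826.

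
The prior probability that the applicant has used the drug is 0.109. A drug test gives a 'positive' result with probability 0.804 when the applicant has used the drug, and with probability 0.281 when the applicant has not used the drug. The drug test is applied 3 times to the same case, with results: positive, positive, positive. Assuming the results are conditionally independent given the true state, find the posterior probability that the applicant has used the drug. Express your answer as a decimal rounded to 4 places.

Posterior P(H) ≈ 0.7413

With H the event that the applicant has used the drug, the joint likelihood of the observed sequence is P(data|H) = 0.804·0.804·0.804 = 0.51972 and P(data|¬H) = 0.281·0.281·0.281 = 0.022188.
Bayes: P(H|data) = 0.109·0.51972 / (0.109·0.51972 + 0.891·0.022188) = 0.056649/0.076419 = 0.7413.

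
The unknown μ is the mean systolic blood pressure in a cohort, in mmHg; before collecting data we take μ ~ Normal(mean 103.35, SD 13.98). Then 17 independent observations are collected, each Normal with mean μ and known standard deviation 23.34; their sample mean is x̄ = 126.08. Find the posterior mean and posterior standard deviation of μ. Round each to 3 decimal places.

Prior precision 1/τ₀² = 1/13.98² = 0.00511665; data precision n/σ² = 17/23.34² = 0.0312067.
Posterior precision = 0.00511665 + 0.0312067 = 0.0363233, giving posterior SD = 1/√0.0363233 = 5.247.
Posterior mean = (0.00511665·103.35 + 0.0312067·126.08) / 0.0363233 = 122.878.

Posterior mean ≈ 122.878; posterior SD ≈ 5.247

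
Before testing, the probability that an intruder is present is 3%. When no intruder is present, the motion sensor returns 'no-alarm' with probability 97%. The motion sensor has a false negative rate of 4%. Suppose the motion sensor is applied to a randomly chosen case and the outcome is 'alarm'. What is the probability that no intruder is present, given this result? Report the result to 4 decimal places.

Write H for 'an intruder is present'. Prior odds H:¬H = 0.03/0.97 = 0.030928. For the 'alarm' outcome, the likelihood ratio is 0.96/0.03 = 32.000.
Posterior odds = 0.030928 × 32.000 = 0.98969, so P(H|E) = 0.98969/(1+0.98969) = 0.4974. Then P(¬H|E) = 1 − 0.4974 = 0.5026.

P(¬H | E) ≈ 0.5026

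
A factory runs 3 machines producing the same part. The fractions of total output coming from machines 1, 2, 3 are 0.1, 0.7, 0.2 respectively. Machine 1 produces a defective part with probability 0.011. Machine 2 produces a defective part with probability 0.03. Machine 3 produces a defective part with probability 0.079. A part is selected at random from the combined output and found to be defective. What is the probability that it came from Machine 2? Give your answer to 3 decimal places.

Tabulate prior·likelihood by source: [1] prior 0.1, lik 0.011, product 0.001100; [2] prior 0.7, lik 0.03, product 0.02100; [3] prior 0.2, lik 0.079, product 0.01580.
Normalizing constant = 0.037900; the posterior for Machine 2 is its product over the sum, 0.02100/0.037900 = 0.554.

Posterior probability ≈ 0.554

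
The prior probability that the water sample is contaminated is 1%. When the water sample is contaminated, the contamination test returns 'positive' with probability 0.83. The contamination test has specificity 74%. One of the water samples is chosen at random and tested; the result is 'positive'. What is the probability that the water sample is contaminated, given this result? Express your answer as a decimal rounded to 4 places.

P(H | E) ≈ 0.0312

Let H be the event that the water sample is contaminated. P(H) = 0.01, so P(¬H) = 0.99. With E the 'positive' result, P(E|H) = 0.83 and P(E|¬H) = 0.26.
P(E) = 0.83·0.01 + 0.26·0.99 = 0.0083000 + 0.25740 = 0.26570.
By Bayes' theorem, P(H|E) = 0.0083000 / 0.26570 = 0.0312.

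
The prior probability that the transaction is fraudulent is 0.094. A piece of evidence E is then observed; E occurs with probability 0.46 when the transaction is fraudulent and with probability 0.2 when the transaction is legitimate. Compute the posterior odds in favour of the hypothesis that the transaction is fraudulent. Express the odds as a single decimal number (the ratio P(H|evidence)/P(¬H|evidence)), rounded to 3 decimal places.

Posterior odds ≈ 0.239

Prior odds = 0.094/(1−0.094) = 0.10375.
Likelihood ratio for E = 0.46/0.2 = 2.3000.
Posterior odds = prior odds × LR = 0.23863.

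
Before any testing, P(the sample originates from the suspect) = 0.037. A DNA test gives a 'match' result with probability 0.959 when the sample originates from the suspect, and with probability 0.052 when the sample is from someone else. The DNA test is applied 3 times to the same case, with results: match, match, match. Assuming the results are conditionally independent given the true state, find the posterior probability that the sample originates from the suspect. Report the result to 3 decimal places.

Posterior P(H) ≈ 0.996

Let H be the event that the sample originates from the suspect; start with P(H) = 0.037. P('match'|H) = 0.959, P('match'|¬H) = 0.052.
Update on result 1 ('match'): P(H) ← 0.959·0.0370 / (0.959·0.0370 + 0.052·0.9630) = 0.035483/0.085559 = 0.4147.
Update on result 2 ('match'): P(H) ← 0.959·0.4147 / (0.959·0.4147 + 0.052·0.5853) = 0.39772/0.42815 = 0.9289.
Update on result 3 ('match'): P(H) ← 0.959·0.9289 / (0.959·0.9289 + 0.052·0.0711) = 0.89083/0.89453 = 0.9959.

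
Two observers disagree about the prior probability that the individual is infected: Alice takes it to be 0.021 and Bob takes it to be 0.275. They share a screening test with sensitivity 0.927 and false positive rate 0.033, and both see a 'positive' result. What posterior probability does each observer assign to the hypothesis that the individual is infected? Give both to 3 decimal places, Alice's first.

P('+'|H) = 0.927, P('+'|¬H) = 0.033.
Alice: numerator 0.927·0.021 = 0.019467; evidence = 0.019467+0.033·0.979 = 0.051774; posterior = 0.376.
Bob: numerator 0.927·0.275 = 0.25493; evidence = 0.25493+0.033·0.725 = 0.27885; posterior = 0.914.

Alice: 0.376; Bob: 0.914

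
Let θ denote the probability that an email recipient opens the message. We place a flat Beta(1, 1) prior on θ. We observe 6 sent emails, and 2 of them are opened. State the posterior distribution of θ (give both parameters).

The binomial likelihood is conjugate to the Beta prior: with 2 successes and 4 failures, the posterior is Beta(1+2, 1+4) = Beta(3, 5).

Posterior: Beta(3, 5)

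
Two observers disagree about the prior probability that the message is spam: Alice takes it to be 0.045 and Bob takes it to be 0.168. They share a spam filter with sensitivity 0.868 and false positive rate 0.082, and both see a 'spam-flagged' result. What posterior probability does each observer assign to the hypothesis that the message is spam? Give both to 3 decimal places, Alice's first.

The likelihood ratio for a 'spam-flagged' result is 0.868/0.082 = 10.585.
Alice: prior odds 0.045/0.955 = 0.047120; posterior odds 0.49879; posterior probability 0.333.
Bob: prior odds 0.168/0.832 = 0.20192; posterior odds 2.1374; posterior probability 0.681.

Alice: 0.333; Bob: 0.681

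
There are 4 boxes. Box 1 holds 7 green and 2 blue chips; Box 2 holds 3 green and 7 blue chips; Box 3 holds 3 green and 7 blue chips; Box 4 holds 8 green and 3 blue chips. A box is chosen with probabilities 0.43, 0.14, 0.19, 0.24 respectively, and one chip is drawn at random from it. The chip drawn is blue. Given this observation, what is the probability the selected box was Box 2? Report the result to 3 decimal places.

Posterior probability ≈ 0.250

P(blue|Box 1) = 0.2222; P(blue|Box 2) = 0.7; P(blue|Box 3) = 0.7; P(blue|Box 4) = 0.2727.
Prior × likelihood for each source: 0.43·0.2222=0.09556, 0.14·0.7=0.09800, 0.19·0.7=0.1330, 0.24·0.2727=0.06545. Summing gives P(blue) = 0.39201.
P(Box 2 | blue) = 0.09800 / 0.39201 = 0.250.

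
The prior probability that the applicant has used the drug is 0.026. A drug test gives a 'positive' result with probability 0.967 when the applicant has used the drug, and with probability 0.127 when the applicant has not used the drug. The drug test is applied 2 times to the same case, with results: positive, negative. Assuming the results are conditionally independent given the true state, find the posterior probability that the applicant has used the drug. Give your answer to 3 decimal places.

With H the event that the applicant has used the drug, the joint likelihood of the observed sequence is P(data|H) = 0.967·0.033 = 0.031911 and P(data|¬H) = 0.127·0.873 = 0.11087.
Bayes: P(H|data) = 0.026·0.031911 / (0.026·0.031911 + 0.974·0.11087) = 0.00082969/0.10882 = 0.0076.

Posterior P(H) ≈ 0.008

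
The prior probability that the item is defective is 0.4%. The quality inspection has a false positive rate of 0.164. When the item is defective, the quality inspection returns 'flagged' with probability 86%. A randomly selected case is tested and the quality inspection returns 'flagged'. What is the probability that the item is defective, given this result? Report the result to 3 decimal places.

P(H | E) ≈ 0.021

Let H be the event that the item is defective. P(H) = 0.004, so P(¬H) = 0.996. With E the 'flagged' result, P(E|H) = 0.86 and P(E|¬H) = 0.164.
P(E) = 0.86·0.004 + 0.164·0.996 = 0.0034400 + 0.16334 = 0.16678.
By Bayes' theorem, P(H|E) = 0.0034400 / 0.16678 = 0.021.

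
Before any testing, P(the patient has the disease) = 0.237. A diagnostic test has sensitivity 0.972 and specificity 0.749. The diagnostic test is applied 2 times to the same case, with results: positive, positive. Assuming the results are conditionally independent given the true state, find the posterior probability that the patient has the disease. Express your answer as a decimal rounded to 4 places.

With H the event that the patient has the disease, the joint likelihood of the observed sequence is P(data|H) = 0.972·0.972 = 0.94478 and P(data|¬H) = 0.251·0.251 = 0.063001.
Bayes: P(H|data) = 0.237·0.94478 / (0.237·0.94478 + 0.763·0.063001) = 0.22391/0.27198 = 0.8233.

Posterior P(H) ≈ 0.8233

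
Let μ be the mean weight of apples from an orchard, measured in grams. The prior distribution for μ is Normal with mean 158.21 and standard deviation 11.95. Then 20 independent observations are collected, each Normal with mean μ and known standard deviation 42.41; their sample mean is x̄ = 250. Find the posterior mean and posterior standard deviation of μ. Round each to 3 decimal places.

With known σ, the Normal prior is conjugate. Weight on the data is w = (n/σ²)/(n/σ² + 1/τ₀²) = 0.0111197/(0.0111197+0.00700268) = 0.61359.
Posterior mean = w·x̄ + (1−w)·μ₀ = 0.61359·250 + 0.38641·158.21 = 214.531. Posterior variance = 1/(0.0111197+0.00700268) = 55.1804, so SD = 7.428.

Posterior mean ≈ 214.531; posterior SD ≈ 7.428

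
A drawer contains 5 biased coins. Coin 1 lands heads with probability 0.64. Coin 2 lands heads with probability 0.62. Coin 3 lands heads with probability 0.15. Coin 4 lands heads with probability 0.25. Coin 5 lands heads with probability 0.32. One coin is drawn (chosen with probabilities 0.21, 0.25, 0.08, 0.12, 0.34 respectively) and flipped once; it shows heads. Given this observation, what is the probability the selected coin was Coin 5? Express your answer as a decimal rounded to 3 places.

Posterior probability ≈ 0.247

P(heads|C1) = 0.64; P(heads|C2) = 0.62; P(heads|C3) = 0.15; P(heads|C4) = 0.25; P(heads|C5) = 0.32.
Prior × likelihood for each source: 0.21·0.64=0.1344, 0.25·0.62=0.1550, 0.08·0.15=0.01200, 0.12·0.25=0.03000, 0.34·0.32=0.1088. Summing gives P(heads) = 0.44020.
P(Coin 5 | heads) = 0.1088 / 0.44020 = 0.247.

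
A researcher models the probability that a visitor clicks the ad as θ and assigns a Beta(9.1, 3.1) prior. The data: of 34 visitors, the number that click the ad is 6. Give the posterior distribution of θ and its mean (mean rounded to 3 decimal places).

Observing 6 successes and 28 failures updates Beta(9.1, 3.1) by adding the success and failure counts to the two shape parameters: α = 9.1+6 = 15.1, β = 3.1+28 = 31.1.
E[θ | data] = 15.1/(15.1+31.1) = 0.327.

Posterior: Beta(15.1, 31.1); mean ≈ 0.327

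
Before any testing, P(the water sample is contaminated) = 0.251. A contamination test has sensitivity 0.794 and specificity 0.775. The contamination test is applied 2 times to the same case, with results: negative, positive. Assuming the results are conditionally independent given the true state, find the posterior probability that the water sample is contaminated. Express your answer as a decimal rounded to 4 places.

Let H be the event that the water sample is contaminated; start with P(H) = 0.251. P('positive'|H) = 0.794, P('positive'|¬H) = 0.225.
Update on result 1 ('negative'): P(H) ← 0.206·0.2510 / (0.206·0.2510 + 0.775·0.7490) = 0.051706/0.63218 = 0.0818.
Update on result 2 ('positive'): P(H) ← 0.794·0.0818 / (0.794·0.0818 + 0.225·0.9182) = 0.064941/0.27154 = 0.2392.

Posterior P(H) ≈ 0.2392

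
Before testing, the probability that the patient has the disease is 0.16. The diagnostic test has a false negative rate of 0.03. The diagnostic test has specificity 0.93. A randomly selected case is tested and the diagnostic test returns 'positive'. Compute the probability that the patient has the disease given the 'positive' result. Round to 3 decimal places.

Let H be the event that the patient has the disease. P(H) = 0.16, so P(¬H) = 0.84. With E the 'positive' result, P(E|H) = 0.97 and P(E|¬H) = 0.07.
P(E) = 0.97·0.16 + 0.07·0.84 = 0.15520 + 0.058800 = 0.21400.
By Bayes' theorem, P(H|E) = 0.15520 / 0.21400 = 0.725.

P(H | E) ≈ 0.725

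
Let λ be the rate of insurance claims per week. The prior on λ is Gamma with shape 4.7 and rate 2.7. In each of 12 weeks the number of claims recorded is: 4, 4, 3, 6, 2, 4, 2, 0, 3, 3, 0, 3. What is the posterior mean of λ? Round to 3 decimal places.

The Poisson likelihood adds the total count to the shape and the number of exposure periods to the rate. Here ∑xᵢ = 34 and n = 12, so shape 4.7→38.7 and rate 2.7→14.7.
Posterior mean = shape/rate = 38.7/14.7 = 2.633.

Posterior mean ≈ 2.633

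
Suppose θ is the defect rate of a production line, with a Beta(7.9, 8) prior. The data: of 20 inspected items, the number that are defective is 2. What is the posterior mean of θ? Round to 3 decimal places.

Observing 2 successes and 18 failures updates Beta(7.9, 8) by adding the success and failure counts to the two shape parameters: α = 7.9+2 = 9.9, β = 8+18 = 26.
E[θ | data] = 9.9/(9.9+26) = 0.276.

Posterior mean ≈ 0.276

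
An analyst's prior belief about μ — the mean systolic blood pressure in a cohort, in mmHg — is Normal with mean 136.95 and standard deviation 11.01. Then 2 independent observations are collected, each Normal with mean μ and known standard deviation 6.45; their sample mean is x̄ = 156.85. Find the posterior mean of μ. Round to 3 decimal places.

Posterior mean ≈ 153.935

With known σ, the Normal prior is conjugate. Weight on the data is w = (n/σ²)/(n/σ² + 1/τ₀²) = 0.0480740/(0.0480740+0.00824946) = 0.85353.
Posterior mean = w·x̄ + (1−w)·μ₀ = 0.85353·156.85 + 0.14647·136.95 = 153.935.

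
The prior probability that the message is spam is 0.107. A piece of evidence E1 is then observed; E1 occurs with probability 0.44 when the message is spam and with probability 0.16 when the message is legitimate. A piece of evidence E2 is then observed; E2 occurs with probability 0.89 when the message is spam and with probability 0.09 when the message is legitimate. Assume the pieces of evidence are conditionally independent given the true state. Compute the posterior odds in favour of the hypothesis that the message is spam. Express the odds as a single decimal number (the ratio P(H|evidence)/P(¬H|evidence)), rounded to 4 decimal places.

Posterior odds ≈ 3.2585

Prior odds = 0.107/(1−0.107) = 0.11982. In log-odds, ln(0.11982) = -2.1218.
Add log likelihood ratios: ln(2.7500) + ln(9.8889) = 3.3030.
Posterior log-odds = 1.1813, so posterior odds = exp(1.1813) = 3.2585.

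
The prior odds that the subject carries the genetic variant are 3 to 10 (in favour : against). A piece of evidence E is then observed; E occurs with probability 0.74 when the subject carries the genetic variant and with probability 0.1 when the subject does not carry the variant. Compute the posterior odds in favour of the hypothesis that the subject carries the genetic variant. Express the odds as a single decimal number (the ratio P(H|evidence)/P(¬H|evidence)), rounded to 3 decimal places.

Prior odds = 3/10 = 0.30000. In log-odds, ln(0.30000) = -1.2040.
Add log likelihood ratio: ln(7.4000) = 2.0015.
Posterior log-odds = 0.79751, so posterior odds = exp(0.79751) = 2.2200.

Posterior odds ≈ 2.220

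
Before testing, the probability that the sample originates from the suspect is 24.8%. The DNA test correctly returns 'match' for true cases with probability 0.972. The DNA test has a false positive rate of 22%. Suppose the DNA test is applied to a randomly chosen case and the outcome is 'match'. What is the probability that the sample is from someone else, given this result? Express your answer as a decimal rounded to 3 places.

Let H be the event that the sample originates from the suspect. P(H) = 0.248, so P(¬H) = 0.752. With E the 'match' result, P(E|H) = 0.972 and P(E|¬H) = 0.22.
P(E) = 0.972·0.248 + 0.22·0.752 = 0.24106 + 0.16544 = 0.40650.
By Bayes' theorem, P(H|E) = 0.24106 / 0.40650 = 0.593. Hence P(¬H|E) = 1 − 0.593 = 0.407.

P(¬H | E) ≈ 0.407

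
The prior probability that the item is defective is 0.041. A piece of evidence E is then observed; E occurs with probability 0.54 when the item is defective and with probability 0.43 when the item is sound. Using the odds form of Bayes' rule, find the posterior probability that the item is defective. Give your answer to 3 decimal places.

Posterior probability ≈ 0.051

Prior odds = 0.041/(1−0.041) = 0.042753. In log-odds, ln(0.042753) = -3.1523.
Add log likelihood ratio: ln(1.2558) = 0.22778.
Posterior log-odds = -2.9245, so posterior odds = exp(-2.9245) = 0.053690. Converting, P(H|E) = 0.053690/1.0537 = 0.051.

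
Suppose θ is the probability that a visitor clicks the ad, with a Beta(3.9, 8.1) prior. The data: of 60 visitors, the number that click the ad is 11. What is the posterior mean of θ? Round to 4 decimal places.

Posterior mean ≈ 0.2069

The binomial likelihood is conjugate to the Beta prior: with 11 successes and 49 failures, the posterior is Beta(3.9+11, 8.1+49) = Beta(14.9, 57.1).
Posterior mean = α/(α+β) = 14.9/72 = 0.2069.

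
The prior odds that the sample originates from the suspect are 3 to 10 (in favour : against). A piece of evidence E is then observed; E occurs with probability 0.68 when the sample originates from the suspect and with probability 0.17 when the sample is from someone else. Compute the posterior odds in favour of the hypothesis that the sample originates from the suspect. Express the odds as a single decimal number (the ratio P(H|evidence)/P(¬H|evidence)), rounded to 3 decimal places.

Posterior odds ≈ 1.200

Prior odds = 3/10 = 0.30000. In log-odds, ln(0.30000) = -1.2040.
Add log likelihood ratio: ln(4.0000) = 1.3863.
Posterior log-odds = 0.18232, so posterior odds = exp(0.18232) = 1.2000.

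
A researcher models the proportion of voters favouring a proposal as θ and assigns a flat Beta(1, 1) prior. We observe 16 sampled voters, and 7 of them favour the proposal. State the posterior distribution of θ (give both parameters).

Observing 7 successes and 9 failures updates Beta(1, 1) by adding the success and failure counts to the two shape parameters: α = 1+7 = 8, β = 1+9 = 10.

Posterior: Beta(8, 10)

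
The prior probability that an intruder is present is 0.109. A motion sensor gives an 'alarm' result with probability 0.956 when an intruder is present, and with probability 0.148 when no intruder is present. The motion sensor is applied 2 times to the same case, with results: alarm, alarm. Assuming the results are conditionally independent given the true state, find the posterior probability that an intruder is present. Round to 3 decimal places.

With H the event that an intruder is present, the joint likelihood of the observed sequence is P(data|H) = 0.956·0.956 = 0.91394 and P(data|¬H) = 0.148·0.148 = 0.021904.
Bayes: P(H|data) = 0.109·0.91394 / (0.109·0.91394 + 0.891·0.021904) = 0.099619/0.11914 = 0.8362.

Posterior P(H) ≈ 0.836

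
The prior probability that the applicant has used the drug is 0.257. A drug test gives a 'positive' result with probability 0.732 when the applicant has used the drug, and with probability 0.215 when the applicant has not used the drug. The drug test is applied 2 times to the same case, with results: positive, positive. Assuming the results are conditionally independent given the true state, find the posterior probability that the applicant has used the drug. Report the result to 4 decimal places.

Posterior P(H) ≈ 0.8004

With H the event that the applicant has used the drug, the joint likelihood of the observed sequence is P(data|H) = 0.732·0.732 = 0.53582 and P(data|¬H) = 0.215·0.215 = 0.046225.
Bayes: P(H|data) = 0.257·0.53582 / (0.257·0.53582 + 0.743·0.046225) = 0.13771/0.17205 = 0.8004.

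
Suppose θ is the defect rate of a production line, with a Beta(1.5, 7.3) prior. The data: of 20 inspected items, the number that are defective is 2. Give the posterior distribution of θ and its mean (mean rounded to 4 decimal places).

Posterior: Beta(3.5, 25.3); mean ≈ 0.1215

Observing 2 successes and 18 failures updates Beta(1.5, 7.3) by adding the success and failure counts to the two shape parameters: α = 1.5+2 = 3.5, β = 7.3+18 = 25.3.
Posterior mean = α/(α+β) = 3.5/28.8 = 0.1215.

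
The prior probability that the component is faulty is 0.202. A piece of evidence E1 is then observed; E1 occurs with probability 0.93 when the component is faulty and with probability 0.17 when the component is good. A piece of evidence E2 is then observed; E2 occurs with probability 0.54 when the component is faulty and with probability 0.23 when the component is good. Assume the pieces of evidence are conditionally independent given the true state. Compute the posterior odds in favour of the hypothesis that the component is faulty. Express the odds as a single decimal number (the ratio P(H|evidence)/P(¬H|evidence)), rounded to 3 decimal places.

Posterior odds ≈ 3.251

Prior odds = 0.202/(1−0.202) = 0.25313. In log-odds, ln(0.25313) = -1.3738.
Add log likelihood ratios: ln(5.4706) + ln(2.3478) = 2.5529.
Posterior log-odds = 1.1790, so posterior odds = exp(1.1790) = 3.2512.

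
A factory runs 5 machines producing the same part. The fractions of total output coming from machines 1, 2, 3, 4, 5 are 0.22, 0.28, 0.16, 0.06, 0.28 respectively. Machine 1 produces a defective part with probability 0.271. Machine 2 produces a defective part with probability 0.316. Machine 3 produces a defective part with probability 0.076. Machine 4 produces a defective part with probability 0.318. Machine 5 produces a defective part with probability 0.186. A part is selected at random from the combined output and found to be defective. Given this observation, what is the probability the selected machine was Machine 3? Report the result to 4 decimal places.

P(defective|M1) = 0.271; P(defective|M2) = 0.316; P(defective|M3) = 0.076; P(defective|M4) = 0.318; P(defective|M5) = 0.186.
Prior × likelihood for each source: 0.22·0.271=0.05962, 0.28·0.316=0.08848, 0.16·0.076=0.01216, 0.06·0.318=0.01908, 0.28·0.186=0.05208. Summing gives P(defective) = 0.23142.
P(Machine 3 | defective) = 0.01216 / 0.23142 = 0.0525.

Posterior probability ≈ 0.0525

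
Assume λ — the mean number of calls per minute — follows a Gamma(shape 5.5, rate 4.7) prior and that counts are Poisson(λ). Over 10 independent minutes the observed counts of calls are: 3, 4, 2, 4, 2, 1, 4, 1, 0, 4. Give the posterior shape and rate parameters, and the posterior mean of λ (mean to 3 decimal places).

The Poisson likelihood adds the total count to the shape and the number of exposure periods to the rate. Here ∑xᵢ = 25 and n = 10, so shape 5.5→30.5 and rate 4.7→14.7.
E[λ | data] = 30.5/14.7 = 2.075.

Posterior: Gamma(shape=30.5, rate=14.7); mean ≈ 2.075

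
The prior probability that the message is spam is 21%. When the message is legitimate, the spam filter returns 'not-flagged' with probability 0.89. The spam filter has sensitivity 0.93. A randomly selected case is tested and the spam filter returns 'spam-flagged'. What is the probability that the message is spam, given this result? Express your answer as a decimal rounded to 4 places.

Write H for 'the message is spam'. Prior odds H:¬H = 0.21/0.79 = 0.26582. For the 'spam-flagged' outcome, the likelihood ratio is 0.93/0.11 = 8.4545.
Posterior odds = 0.26582 × 8.4545 = 2.2474, so P(H|E) = 2.2474/(1+2.2474) = 0.6921.

P(H | E) ≈ 0.6921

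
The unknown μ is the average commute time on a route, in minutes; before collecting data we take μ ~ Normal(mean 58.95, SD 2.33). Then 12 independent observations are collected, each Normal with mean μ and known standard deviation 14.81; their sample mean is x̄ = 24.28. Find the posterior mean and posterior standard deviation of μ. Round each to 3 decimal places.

Posterior mean ≈ 51.011; posterior SD ≈ 2.046

With known σ, the Normal prior is conjugate. Weight on the data is w = (n/σ²)/(n/σ² + 1/τ₀²) = 0.0547106/(0.0547106+0.184199) = 0.22900.
Posterior mean = w·x̄ + (1−w)·μ₀ = 0.22900·24.28 + 0.77100·58.95 = 51.011. Posterior variance = 1/(0.0547106+0.184199) = 4.18568, so SD = 2.046.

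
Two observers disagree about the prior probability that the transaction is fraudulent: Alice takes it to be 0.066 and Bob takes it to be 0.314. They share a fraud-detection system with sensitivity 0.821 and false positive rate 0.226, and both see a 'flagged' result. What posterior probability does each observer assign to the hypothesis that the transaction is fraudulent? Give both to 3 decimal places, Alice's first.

The likelihood ratio for a 'flagged' result is 0.821/0.226 = 3.6327.
Alice: prior odds 0.066/0.934 = 0.070664; posterior odds 0.25670; posterior probability 0.204.
Bob: prior odds 0.314/0.686 = 0.45773; posterior odds 1.6628; posterior probability 0.624.

Alice: 0.204; Bob: 0.624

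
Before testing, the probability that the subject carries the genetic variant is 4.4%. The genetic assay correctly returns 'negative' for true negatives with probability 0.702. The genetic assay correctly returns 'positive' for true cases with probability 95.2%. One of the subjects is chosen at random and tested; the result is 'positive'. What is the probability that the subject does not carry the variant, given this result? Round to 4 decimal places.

P(¬H | E) ≈ 0.8718

Let H be the event that the subject carries the genetic variant. P(H) = 0.044, so P(¬H) = 0.956. With E the 'positive' result, P(E|H) = 0.952 and P(E|¬H) = 0.298.
P(E) = 0.952·0.044 + 0.298·0.956 = 0.041888 + 0.28489 = 0.32678.
By Bayes' theorem, P(H|E) = 0.041888 / 0.32678 = 0.1282. Hence P(¬H|E) = 1 − 0.1282 = 0.8718.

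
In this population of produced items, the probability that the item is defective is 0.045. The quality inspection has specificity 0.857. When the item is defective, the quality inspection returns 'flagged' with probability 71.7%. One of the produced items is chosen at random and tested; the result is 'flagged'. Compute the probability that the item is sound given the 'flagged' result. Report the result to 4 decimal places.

Let H be the event that the item is defective. P(H) = 0.045, so P(¬H) = 0.955. With E the 'flagged' result, P(E|H) = 0.717 and P(E|¬H) = 0.143.
P(E) = 0.717·0.045 + 0.143·0.955 = 0.032265 + 0.13656 = 0.16883.
By Bayes' theorem, P(H|E) = 0.032265 / 0.16883 = 0.1911. Hence P(¬H|E) = 1 − 0.1911 = 0.8089.

P(¬H | E) ≈ 0.8089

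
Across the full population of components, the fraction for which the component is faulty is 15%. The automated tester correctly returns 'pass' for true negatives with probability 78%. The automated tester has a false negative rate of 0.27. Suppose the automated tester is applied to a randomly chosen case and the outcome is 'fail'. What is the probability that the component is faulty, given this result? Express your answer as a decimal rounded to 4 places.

P(H | E) ≈ 0.3693

Let H be the event that the component is faulty. P(H) = 0.15, so P(¬H) = 0.85. With E the 'fail' result, P(E|H) = 0.73 and P(E|¬H) = 0.22.
P(E) = 0.73·0.15 + 0.22·0.85 = 0.10950 + 0.18700 = 0.29650.
By Bayes' theorem, P(H|E) = 0.10950 / 0.29650 = 0.3693.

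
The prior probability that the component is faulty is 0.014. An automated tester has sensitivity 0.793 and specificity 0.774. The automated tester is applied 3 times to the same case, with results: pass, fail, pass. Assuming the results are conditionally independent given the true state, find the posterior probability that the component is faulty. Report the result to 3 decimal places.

Posterior P(H) ≈ 0.004

Let H be the event that the component is faulty; start with P(H) = 0.014. P('fail'|H) = 0.793, P('fail'|¬H) = 0.226.
Update on result 1 ('pass'): P(H) ← 0.207·0.0140 / (0.207·0.0140 + 0.774·0.9860) = 0.0028980/0.76606 = 0.0038.
Update on result 2 ('fail'): P(H) ← 0.793·0.0038 / (0.793·0.0038 + 0.226·0.9962) = 0.0029999/0.22814 = 0.0131.
Update on result 3 ('pass'): P(H) ← 0.207·0.0131 / (0.207·0.0131 + 0.774·0.9869) = 0.0027219/0.76654 = 0.0036.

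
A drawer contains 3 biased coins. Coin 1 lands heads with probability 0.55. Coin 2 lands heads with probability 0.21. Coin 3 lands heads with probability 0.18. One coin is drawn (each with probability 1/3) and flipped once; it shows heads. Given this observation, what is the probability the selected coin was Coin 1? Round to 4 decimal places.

Posterior probability ≈ 0.5851

P(heads|C1) = 0.55; P(heads|C2) = 0.21; P(heads|C3) = 0.18.
Prior × likelihood for each source: 0.333333·0.55=0.1833, 0.333333·0.21=0.07000, 0.333333·0.18=0.06000. Summing gives P(heads) = 0.31333.
P(Coin 1 | heads) = 0.1833 / 0.31333 = 0.5851.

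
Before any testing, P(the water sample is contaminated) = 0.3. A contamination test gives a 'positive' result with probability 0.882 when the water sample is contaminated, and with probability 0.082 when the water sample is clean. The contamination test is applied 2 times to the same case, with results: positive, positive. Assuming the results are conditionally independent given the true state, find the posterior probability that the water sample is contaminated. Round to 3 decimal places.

Posterior P(H) ≈ 0.980

With H the event that the water sample is contaminated, the joint likelihood of the observed sequence is P(data|H) = 0.882·0.882 = 0.77792 and P(data|¬H) = 0.082·0.082 = 0.0067240.
Bayes: P(H|data) = 0.3·0.77792 / (0.3·0.77792 + 0.7·0.0067240) = 0.23338/0.23808 = 0.9802.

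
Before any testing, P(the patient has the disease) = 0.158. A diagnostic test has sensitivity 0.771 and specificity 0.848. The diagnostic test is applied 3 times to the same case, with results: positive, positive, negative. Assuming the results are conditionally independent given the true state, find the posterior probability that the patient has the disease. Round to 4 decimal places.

Posterior P(H) ≈ 0.5659

Let H be the event that the patient has the disease; start with P(H) = 0.158. P('positive'|H) = 0.771, P('positive'|¬H) = 0.152.
Update on result 1 ('positive'): P(H) ← 0.771·0.1580 / (0.771·0.1580 + 0.152·0.8420) = 0.12182/0.24980 = 0.4877.
Update on result 2 ('positive'): P(H) ← 0.771·0.4877 / (0.771·0.4877 + 0.152·0.5123) = 0.37598/0.45386 = 0.8284.
Update on result 3 ('negative'): P(H) ← 0.229·0.8284 / (0.229·0.8284 + 0.848·0.1716) = 0.18971/0.33521 = 0.5659.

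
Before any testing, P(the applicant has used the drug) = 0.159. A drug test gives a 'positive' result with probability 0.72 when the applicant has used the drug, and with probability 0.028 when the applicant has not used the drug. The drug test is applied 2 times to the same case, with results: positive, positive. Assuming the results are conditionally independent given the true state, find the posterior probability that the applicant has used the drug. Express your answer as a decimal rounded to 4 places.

Let H be the event that the applicant has used the drug; start with P(H) = 0.159. P('positive'|H) = 0.72, P('positive'|¬H) = 0.028.
Update on result 1 ('positive'): P(H) ← 0.72·0.1590 / (0.72·0.1590 + 0.028·0.8410) = 0.11448/0.13803 = 0.8294.
Update on result 2 ('positive'): P(H) ← 0.72·0.8294 / (0.72·0.8294 + 0.028·0.1706) = 0.59717/0.60194 = 0.9921.

Posterior P(H) ≈ 0.9921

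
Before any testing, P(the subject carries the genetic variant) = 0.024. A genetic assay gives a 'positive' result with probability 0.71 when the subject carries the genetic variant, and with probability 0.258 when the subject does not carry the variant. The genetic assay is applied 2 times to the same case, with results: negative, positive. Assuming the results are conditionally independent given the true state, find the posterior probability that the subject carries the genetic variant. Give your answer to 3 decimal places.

Posterior P(H) ≈ 0.026

Let H be the event that the subject carries the genetic variant; start with P(H) = 0.024. P('positive'|H) = 0.71, P('positive'|¬H) = 0.258.
Update on result 1 ('negative'): P(H) ← 0.29·0.0240 / (0.29·0.0240 + 0.742·0.9760) = 0.0069600/0.73115 = 0.0095.
Update on result 2 ('positive'): P(H) ← 0.71·0.0095 / (0.71·0.0095 + 0.258·0.9905) = 0.0067586/0.26230 = 0.0258.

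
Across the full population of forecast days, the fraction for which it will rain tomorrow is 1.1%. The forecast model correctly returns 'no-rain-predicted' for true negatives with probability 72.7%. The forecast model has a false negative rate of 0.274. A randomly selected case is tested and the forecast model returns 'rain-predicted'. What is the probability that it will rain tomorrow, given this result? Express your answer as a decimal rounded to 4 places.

Let H be the event that it will rain tomorrow. P(H) = 0.011, so P(¬H) = 0.989. With E the 'rain-predicted' result, P(E|H) = 0.726 and P(E|¬H) = 0.273.
P(E) = 0.726·0.011 + 0.273·0.989 = 0.0079860 + 0.27000 = 0.27798.
By Bayes' theorem, P(H|E) = 0.0079860 / 0.27798 = 0.0287.

P(H | E) ≈ 0.0287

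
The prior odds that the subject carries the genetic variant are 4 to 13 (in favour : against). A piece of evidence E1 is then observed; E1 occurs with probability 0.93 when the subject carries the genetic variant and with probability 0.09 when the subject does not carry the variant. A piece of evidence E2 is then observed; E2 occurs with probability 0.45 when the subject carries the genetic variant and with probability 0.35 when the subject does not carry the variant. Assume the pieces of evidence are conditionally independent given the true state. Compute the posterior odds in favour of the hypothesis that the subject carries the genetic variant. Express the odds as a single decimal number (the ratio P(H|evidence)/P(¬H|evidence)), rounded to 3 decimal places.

Posterior odds ≈ 4.088

Prior odds = 4/13 = 0.30769.
Likelihood ratio for E1 = 0.93/0.09 = 10.333.
Likelihood ratio for E2 = 0.45/0.35 = 1.2857.
Posterior odds = prior odds × LR₁ × LR₂ = 4.0879.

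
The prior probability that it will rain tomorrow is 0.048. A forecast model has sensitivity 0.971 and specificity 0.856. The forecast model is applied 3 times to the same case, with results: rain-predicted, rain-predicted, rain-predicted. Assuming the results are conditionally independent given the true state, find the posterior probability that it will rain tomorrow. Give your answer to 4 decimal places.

With H the event that it will rain tomorrow, the joint likelihood of the observed sequence is P(data|H) = 0.971·0.971·0.971 = 0.91550 and P(data|¬H) = 0.144·0.144·0.144 = 0.0029860.
Bayes: P(H|data) = 0.048·0.91550 / (0.048·0.91550 + 0.952·0.0029860) = 0.043944/0.046787 = 0.9392.

Posterior P(H) ≈ 0.9392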